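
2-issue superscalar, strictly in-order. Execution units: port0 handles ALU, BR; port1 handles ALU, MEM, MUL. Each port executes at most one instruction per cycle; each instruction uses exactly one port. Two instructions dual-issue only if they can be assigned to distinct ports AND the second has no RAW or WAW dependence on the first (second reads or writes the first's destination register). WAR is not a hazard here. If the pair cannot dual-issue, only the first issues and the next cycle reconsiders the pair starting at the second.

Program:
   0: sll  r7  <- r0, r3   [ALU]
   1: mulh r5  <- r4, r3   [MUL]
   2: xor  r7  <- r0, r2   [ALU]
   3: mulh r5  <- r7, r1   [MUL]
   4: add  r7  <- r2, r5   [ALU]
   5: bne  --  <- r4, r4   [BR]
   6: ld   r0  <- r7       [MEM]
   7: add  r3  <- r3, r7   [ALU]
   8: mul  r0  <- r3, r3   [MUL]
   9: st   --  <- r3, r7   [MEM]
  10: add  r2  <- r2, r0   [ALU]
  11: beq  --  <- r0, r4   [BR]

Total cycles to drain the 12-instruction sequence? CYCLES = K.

CYCLES = 8

  cy0 -> i0/i1 (sll.ALU+mulh.MUL) pair
  cy1 -> i2 (xor.ALU) RAW r7
  cy2 -> i3 (mulh.MUL) RAW r5
  cy3 -> i4/i5 (add.ALU+bne.BR) pair
  cy4 -> i6/i7 (ld.MEM+add.ALU) pair
  cy5 -> i8 (mul.MUL) no-port MUL/MEM
  cy6 -> i9/i10 (st.MEM+add.ALU) pair
  cy7 -> i11 (beq.BR) tail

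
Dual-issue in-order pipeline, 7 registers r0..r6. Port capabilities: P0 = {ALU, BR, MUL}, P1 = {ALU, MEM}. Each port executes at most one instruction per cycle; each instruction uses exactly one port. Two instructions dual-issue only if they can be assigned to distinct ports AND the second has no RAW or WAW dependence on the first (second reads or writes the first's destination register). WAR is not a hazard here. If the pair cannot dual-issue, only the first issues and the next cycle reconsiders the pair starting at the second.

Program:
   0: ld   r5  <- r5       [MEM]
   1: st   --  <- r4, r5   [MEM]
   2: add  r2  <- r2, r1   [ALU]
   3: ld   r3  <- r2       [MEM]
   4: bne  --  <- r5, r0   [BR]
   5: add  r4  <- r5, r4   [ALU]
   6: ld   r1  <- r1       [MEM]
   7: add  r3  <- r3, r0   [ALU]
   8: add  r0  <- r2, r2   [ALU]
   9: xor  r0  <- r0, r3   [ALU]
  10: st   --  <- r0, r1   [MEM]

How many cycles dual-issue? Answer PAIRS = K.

PAIRS = 4

#0 head=0: ld i0 no-port MEM/MEM
#1 head=1: st/add i1/i2 dual
#2 head=3: ld/bne i3/i4 dual
#3 head=5: add/ld i5/i6 dual
#4 head=7: add/add i7/i8 dual
#5 head=9: xor i9 RAW r0
#6 head=10: st i10 tail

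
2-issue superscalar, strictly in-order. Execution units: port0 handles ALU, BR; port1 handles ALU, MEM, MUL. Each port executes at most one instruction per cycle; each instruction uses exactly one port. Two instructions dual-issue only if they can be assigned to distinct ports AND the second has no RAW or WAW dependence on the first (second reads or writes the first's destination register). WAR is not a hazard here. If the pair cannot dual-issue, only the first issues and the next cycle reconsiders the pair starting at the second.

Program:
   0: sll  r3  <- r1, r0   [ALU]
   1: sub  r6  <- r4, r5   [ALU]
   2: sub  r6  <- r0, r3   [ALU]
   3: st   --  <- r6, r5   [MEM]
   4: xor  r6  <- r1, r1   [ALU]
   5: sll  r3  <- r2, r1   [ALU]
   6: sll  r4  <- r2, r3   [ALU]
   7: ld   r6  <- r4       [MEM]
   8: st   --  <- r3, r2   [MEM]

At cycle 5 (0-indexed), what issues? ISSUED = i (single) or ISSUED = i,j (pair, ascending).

ISSUED = 7

  cy0 -> i0,i1 (sll sub) dual
  cy1 -> i2 (sub) RAW r6
  cy2 -> i3,i4 (st xor) dual
  cy3 -> i5 (sll) RAW r3
  cy4 -> i6 (sll) RAW r4
  cy5 -> i7 (ld) no-port MEM/MEM
  cy6 -> i8 (st) tail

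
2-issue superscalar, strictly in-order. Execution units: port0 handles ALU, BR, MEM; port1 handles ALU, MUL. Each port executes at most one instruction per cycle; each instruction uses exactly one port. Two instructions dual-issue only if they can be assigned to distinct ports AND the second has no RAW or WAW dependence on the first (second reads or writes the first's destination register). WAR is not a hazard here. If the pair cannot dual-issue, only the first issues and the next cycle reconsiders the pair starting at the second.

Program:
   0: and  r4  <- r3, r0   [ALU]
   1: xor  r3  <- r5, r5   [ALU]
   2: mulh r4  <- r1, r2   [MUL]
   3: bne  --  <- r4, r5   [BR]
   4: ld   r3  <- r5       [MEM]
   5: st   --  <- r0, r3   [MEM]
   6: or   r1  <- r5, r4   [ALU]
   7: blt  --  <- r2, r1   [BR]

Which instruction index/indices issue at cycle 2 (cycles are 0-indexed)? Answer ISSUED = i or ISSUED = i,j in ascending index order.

ISSUED = 3

  cy0 -> i0,i1 (and/xor) pair
  cy1 -> i2 (mulh) RAW r4
  cy2 -> i3 (bne) no-port BR/MEM
  cy3 -> i4 (ld) no-port MEM/MEM
  cy4 -> i5,i6 (st/or) pair
  cy5 -> i7 (blt) tail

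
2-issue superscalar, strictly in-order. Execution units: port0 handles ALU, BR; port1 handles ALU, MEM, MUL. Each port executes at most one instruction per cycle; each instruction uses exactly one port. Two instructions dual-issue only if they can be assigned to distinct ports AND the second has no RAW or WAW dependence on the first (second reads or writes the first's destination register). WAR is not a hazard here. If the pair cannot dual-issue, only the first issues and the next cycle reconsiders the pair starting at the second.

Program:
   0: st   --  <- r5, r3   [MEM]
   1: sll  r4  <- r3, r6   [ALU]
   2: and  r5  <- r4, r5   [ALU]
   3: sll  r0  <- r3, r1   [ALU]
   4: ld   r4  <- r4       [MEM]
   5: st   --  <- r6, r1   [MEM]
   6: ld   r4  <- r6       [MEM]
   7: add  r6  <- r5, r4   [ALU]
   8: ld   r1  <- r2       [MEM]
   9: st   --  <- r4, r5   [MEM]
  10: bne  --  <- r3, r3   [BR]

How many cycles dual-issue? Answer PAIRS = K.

PAIRS = 4

0. st.MEM/sll.ALU @i0,i1  | pair
1. and.ALU/sll.ALU @i2,i3  | pair
2. ld.MEM @i4  | no-port MEM/MEM
3. st.MEM @i5  | no-port MEM/MEM
4. ld.MEM @i6  | RAW r4
5. add.ALU/ld.MEM @i7,i8  | pair
6. st.MEM/bne.BR @i9,i10  | pair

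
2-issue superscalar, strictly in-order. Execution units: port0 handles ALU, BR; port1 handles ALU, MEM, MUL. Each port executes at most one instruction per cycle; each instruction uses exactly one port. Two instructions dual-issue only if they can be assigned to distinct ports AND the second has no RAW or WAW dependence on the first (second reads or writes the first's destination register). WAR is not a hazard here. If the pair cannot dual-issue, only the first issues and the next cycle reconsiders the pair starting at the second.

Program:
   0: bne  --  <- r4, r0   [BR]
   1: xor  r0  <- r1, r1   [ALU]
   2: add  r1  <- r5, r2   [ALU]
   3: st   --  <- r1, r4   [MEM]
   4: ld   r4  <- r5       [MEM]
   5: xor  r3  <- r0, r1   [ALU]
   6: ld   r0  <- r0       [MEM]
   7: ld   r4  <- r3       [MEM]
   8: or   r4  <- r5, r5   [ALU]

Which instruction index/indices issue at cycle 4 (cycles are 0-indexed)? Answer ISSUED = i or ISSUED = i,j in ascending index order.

c0: i0,i1 bne.BR/xor.ALU  dual
c1: i2 add.ALU  RAW r1
c2: i3 st.MEM  no-port MEM/MEM
c3: i4,i5 ld.MEM/xor.ALU  dual
c4: i6 ld.MEM  no-port MEM/MEM
c5: i7 ld.MEM  WAW r4
c6: i8 or.ALU  tail

ISSUED = 6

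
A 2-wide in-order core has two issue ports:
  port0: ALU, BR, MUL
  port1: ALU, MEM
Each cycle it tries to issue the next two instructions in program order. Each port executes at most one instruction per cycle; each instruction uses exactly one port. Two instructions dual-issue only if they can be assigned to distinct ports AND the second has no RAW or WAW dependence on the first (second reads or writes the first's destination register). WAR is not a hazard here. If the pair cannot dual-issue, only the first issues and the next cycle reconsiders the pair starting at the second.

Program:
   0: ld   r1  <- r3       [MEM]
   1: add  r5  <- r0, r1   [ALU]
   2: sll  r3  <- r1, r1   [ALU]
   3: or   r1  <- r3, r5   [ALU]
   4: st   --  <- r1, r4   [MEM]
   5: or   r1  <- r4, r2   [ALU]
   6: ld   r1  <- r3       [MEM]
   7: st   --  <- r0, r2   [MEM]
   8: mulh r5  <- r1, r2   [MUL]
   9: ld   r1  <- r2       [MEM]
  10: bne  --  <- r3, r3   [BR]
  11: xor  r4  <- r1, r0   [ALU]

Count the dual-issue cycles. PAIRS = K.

c0: i0 ld  RAW r1
c1: i1,i2 add sll  pair
c2: i3 or  RAW r1
c3: i4,i5 st or  pair
c4: i6 ld  no-port MEM/MEM
c5: i7,i8 st mulh  pair
c6: i9,i10 ld bne  pair
c7: i11 xor  tail

PAIRS = 4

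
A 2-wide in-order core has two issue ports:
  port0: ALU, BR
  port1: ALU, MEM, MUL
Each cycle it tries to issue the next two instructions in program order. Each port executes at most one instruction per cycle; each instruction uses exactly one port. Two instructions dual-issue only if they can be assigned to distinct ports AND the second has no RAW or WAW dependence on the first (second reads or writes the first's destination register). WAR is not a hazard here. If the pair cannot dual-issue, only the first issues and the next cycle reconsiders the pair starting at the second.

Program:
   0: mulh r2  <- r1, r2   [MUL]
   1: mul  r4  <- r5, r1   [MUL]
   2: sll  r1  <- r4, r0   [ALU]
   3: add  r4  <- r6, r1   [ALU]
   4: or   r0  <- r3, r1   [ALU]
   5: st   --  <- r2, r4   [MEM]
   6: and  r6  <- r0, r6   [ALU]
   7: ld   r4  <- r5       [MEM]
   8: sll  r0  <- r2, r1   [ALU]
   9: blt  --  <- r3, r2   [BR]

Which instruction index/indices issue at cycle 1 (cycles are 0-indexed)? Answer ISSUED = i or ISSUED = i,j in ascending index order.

0. mulh.MUL @i0  | no-port MUL/MUL
1. mul.MUL @i1  | RAW r4
2. sll.ALU @i2  | RAW r1
3. add.ALU or.ALU @i3/i4  | pair
4. st.MEM and.ALU @i5/i6  | pair
5. ld.MEM sll.ALU @i7/i8  | pair
6. blt.BR @i9  | tail

ISSUED = 1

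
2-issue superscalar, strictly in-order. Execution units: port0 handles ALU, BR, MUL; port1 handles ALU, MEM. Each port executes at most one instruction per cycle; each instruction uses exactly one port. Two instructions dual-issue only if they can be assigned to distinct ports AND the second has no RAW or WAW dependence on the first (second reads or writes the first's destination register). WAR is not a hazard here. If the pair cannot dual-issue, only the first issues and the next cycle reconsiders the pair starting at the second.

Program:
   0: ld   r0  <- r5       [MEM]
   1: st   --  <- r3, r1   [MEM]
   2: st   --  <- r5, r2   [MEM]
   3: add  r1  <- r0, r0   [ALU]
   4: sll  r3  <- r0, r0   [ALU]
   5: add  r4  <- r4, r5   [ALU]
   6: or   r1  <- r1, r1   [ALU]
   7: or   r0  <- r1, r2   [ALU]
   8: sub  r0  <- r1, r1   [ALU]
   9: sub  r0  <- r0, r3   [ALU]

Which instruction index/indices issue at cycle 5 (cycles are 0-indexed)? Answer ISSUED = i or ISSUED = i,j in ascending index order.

0. ld.MEM @i0  | no-port MEM/MEM
1. st.MEM @i1  | no-port MEM/MEM
2. st.MEM+add.ALU @i2&i3  | dual
3. sll.ALU+add.ALU @i4&i5  | dual
4. or.ALU @i6  | RAW r1
5. or.ALU @i7  | WAW r0
6. sub.ALU @i8  | RAW+WAW r0
7. sub.ALU @i9  | tail

ISSUED = 7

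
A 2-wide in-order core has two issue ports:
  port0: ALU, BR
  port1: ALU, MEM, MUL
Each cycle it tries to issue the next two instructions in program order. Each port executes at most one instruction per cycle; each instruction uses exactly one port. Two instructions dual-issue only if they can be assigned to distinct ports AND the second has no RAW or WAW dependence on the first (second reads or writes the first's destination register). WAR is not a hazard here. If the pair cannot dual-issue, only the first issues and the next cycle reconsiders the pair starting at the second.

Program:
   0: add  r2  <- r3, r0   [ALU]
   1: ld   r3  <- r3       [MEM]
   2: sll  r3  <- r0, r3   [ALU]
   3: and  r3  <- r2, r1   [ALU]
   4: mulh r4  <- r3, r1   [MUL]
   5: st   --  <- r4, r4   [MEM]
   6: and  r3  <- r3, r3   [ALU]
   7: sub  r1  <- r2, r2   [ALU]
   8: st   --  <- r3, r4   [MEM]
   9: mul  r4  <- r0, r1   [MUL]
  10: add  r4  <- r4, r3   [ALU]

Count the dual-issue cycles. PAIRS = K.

c0: i0+i1 add;ld  2-wide
c1: i2 sll  WAW r3
c2: i3 and  RAW r3
c3: i4 mulh  no-port MUL/MEM
c4: i5+i6 st;and  2-wide
c5: i7+i8 sub;st  2-wide
c6: i9 mul  RAW+WAW r4
c7: i10 add  tail

PAIRS = 3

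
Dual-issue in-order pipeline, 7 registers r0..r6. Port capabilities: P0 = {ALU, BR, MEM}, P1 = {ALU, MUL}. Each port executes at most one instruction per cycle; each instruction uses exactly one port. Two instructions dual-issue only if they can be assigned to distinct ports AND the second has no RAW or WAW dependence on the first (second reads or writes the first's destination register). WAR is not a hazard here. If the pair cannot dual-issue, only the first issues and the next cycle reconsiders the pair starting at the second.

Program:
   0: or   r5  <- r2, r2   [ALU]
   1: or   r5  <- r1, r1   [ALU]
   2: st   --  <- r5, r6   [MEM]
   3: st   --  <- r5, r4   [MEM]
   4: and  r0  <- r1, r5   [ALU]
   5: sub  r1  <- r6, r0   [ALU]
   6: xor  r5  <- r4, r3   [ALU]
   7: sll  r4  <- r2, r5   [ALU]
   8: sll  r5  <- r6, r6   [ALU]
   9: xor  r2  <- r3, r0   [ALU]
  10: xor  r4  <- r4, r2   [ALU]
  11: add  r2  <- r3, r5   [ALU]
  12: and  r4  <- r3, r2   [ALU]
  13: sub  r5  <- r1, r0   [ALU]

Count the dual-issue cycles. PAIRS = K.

[0] i0  or.ALU  -- WAW r5
[1] i1  or.ALU  -- RAW r5
[2] i2  st.MEM  -- no-port MEM/MEM
[3] i3,i4  st.MEM/and.ALU  -- dual
[4] i5,i6  sub.ALU/xor.ALU  -- dual
[5] i7,i8  sll.ALU/sll.ALU  -- dual
[6] i9  xor.ALU  -- RAW r2
[7] i10,i11  xor.ALU/add.ALU  -- dual
[8] i12,i13  and.ALU/sub.ALU  -- dual

PAIRS = 5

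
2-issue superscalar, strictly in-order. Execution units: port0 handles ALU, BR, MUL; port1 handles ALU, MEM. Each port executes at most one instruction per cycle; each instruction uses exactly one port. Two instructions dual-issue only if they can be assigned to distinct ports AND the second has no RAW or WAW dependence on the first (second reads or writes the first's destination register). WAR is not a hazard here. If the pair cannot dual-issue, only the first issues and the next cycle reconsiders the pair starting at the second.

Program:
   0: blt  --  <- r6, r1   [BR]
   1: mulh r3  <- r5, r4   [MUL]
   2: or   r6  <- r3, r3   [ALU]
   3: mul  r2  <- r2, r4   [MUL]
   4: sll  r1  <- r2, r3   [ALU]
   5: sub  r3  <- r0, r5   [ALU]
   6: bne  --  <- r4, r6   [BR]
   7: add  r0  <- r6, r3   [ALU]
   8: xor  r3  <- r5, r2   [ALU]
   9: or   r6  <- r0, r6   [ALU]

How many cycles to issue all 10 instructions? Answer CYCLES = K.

CYCLES = 6

[0] i0  blt  -- no-port BR/MUL
[1] i1  mulh  -- RAW r3
[2] i2+i3  or mul  -- dual
[3] i4+i5  sll sub  -- dual
[4] i6+i7  bne add  -- dual
[5] i8+i9  xor or  -- dual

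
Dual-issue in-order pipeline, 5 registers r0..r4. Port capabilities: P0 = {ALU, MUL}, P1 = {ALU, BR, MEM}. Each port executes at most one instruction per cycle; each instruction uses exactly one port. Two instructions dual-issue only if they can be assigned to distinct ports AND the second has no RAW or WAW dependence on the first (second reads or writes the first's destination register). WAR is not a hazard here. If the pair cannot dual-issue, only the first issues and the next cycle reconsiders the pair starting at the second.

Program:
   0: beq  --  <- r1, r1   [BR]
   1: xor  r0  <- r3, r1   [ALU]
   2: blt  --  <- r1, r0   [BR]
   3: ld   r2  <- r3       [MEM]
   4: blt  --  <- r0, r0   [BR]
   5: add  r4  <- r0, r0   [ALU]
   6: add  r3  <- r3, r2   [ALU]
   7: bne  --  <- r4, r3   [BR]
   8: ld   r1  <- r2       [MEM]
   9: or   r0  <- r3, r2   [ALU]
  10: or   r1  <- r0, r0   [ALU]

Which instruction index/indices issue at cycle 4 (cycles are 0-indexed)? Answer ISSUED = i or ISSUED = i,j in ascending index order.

ISSUED = 6

c0: i0,i1 beq+xor  dual
c1: i2 blt  no-port BR/MEM
c2: i3 ld  no-port MEM/BR
c3: i4,i5 blt+add  dual
c4: i6 add  RAW r3
c5: i7 bne  no-port BR/MEM
c6: i8,i9 ld+or  dual
c7: i10 or  tail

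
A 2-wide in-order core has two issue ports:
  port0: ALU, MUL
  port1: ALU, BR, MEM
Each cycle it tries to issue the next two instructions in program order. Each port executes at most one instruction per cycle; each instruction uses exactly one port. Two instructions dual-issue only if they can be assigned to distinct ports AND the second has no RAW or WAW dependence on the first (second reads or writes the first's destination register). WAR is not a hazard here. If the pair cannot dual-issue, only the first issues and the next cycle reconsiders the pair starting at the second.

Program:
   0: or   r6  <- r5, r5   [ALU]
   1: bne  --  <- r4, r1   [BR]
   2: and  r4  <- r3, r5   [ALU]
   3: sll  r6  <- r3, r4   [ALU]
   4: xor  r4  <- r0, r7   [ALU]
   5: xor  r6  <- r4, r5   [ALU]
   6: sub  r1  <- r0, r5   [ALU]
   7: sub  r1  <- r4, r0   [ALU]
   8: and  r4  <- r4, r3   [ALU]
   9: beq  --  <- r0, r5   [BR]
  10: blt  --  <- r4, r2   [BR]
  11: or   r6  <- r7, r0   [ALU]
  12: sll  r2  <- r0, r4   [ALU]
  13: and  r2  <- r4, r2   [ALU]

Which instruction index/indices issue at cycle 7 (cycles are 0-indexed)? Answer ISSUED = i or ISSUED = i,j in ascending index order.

ISSUED = 12

c0: i0/i1 or.ALU/bne.BR  pair
c1: i2 and.ALU  RAW r4
c2: i3/i4 sll.ALU/xor.ALU  pair
c3: i5/i6 xor.ALU/sub.ALU  pair
c4: i7/i8 sub.ALU/and.ALU  pair
c5: i9 beq.BR  no-port BR/BR
c6: i10/i11 blt.BR/or.ALU  pair
c7: i12 sll.ALU  RAW+WAW r2
c8: i13 and.ALU  tail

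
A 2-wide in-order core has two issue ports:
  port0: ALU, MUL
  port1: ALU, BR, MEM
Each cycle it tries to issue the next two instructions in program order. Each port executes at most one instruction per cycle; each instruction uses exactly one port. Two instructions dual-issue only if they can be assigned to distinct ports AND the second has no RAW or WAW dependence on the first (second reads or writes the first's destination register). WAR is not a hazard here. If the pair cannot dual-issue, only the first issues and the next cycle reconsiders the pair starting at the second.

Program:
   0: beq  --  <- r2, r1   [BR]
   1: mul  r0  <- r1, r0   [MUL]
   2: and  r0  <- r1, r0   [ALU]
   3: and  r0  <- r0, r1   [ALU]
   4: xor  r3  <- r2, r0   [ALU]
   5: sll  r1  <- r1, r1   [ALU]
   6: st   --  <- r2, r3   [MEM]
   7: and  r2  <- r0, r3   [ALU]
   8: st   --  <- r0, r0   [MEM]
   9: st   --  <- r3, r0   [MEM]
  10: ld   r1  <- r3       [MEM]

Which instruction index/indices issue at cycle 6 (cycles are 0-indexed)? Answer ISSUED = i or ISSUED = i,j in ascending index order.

ISSUED = 9

c0: i0+i1 beq.BR+mul.MUL  pair
c1: i2 and.ALU  RAW+WAW r0
c2: i3 and.ALU  RAW r0
c3: i4+i5 xor.ALU+sll.ALU  pair
c4: i6+i7 st.MEM+and.ALU  pair
c5: i8 st.MEM  no-port MEM/MEM
c6: i9 st.MEM  no-port MEM/MEM
c7: i10 ld.MEM  tail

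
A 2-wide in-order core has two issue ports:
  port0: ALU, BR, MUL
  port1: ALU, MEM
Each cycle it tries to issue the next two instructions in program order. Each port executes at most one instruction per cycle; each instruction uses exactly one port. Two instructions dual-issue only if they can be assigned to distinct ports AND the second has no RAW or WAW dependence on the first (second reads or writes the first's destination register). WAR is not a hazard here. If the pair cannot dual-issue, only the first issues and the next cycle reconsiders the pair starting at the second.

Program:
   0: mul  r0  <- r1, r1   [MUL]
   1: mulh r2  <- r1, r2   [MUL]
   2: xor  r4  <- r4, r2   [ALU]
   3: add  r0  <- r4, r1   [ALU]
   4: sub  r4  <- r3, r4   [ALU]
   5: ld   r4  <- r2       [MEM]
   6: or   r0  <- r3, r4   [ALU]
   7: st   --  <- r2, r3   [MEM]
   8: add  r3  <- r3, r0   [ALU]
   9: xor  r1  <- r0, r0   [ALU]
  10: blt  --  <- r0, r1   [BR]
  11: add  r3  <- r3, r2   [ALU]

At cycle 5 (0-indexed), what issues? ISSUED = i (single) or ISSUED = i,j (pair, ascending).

ISSUED = 6,7

[0] i0  mul  -- no-port MUL/MUL
[1] i1  mulh  -- RAW r2
[2] i2  xor  -- RAW r4
[3] i3/i4  add+sub  -- dual
[4] i5  ld  -- RAW r4
[5] i6/i7  or+st  -- dual
[6] i8/i9  add+xor  -- dual
[7] i10/i11  blt+add  -- dual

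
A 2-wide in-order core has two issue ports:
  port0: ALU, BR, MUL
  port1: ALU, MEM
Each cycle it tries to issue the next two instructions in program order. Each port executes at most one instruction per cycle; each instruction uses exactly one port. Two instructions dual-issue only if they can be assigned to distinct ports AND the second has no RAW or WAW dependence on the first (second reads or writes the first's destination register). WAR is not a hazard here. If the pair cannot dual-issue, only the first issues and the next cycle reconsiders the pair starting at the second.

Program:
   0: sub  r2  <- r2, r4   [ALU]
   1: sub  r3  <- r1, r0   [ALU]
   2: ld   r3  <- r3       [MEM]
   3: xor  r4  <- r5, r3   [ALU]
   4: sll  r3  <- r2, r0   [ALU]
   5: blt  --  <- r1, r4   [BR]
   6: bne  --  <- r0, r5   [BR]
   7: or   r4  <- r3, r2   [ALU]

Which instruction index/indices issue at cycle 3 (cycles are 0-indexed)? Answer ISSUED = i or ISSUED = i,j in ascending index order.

0. sub;sub @i0/i1  | pair
1. ld @i2  | RAW r3
2. xor;sll @i3/i4  | pair
3. blt @i5  | no-port BR/BR
4. bne;or @i6/i7  | pair

ISSUED = 5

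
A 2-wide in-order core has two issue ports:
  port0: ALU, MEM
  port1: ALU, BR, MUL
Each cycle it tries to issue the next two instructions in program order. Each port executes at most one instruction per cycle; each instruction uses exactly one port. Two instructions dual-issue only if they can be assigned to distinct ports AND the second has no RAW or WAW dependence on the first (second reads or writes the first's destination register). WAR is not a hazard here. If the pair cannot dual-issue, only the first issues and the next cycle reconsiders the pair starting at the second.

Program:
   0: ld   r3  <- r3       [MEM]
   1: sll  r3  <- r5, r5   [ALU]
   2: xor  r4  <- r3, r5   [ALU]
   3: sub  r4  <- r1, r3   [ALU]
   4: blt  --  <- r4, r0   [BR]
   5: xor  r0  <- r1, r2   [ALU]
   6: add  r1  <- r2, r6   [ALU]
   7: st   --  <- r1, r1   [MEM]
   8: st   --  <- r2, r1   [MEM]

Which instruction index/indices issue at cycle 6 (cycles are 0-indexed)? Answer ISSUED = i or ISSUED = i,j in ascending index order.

  cy0 -> i0 (ld) WAW r3
  cy1 -> i1 (sll) RAW r3
  cy2 -> i2 (xor) WAW r4
  cy3 -> i3 (sub) RAW r4
  cy4 -> i4+i5 (blt;xor) dual
  cy5 -> i6 (add) RAW r1
  cy6 -> i7 (st) no-port MEM/MEM
  cy7 -> i8 (st) tail

ISSUED = 7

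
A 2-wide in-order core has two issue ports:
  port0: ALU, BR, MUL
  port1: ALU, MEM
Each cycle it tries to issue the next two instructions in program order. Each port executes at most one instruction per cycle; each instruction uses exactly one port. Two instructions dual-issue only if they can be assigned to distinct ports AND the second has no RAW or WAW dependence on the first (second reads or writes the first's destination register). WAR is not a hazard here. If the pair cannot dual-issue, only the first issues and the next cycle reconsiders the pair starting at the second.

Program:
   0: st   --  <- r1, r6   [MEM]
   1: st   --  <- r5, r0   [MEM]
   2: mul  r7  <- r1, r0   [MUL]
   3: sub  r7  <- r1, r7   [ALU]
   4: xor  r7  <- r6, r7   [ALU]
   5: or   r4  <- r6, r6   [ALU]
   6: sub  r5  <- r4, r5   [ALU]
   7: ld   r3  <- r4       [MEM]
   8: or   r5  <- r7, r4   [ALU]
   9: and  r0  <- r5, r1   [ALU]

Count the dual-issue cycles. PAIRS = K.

#0 head=0: st i0 no-port MEM/MEM
#1 head=1: st;mul i1/i2 pair
#2 head=3: sub i3 RAW+WAW r7
#3 head=4: xor;or i4/i5 pair
#4 head=6: sub;ld i6/i7 pair
#5 head=8: or i8 RAW r5
#6 head=9: and i9 tail

PAIRS = 3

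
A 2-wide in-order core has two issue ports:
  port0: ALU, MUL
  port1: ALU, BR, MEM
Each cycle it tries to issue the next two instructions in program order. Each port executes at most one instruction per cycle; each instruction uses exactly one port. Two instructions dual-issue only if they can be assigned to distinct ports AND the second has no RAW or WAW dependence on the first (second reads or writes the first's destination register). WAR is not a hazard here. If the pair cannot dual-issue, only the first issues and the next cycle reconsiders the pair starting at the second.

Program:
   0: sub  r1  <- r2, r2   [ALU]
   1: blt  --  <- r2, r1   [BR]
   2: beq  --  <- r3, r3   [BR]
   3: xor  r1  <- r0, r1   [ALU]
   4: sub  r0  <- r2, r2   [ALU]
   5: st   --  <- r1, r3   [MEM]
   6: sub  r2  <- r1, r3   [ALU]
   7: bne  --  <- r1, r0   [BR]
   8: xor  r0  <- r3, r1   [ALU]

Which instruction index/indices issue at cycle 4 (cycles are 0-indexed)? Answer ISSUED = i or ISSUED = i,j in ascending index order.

t=0 i0:sub ; RAW r1
t=1 i1:blt ; no-port BR/BR
t=2 i2,i3:beq+xor ; dual
t=3 i4,i5:sub+st ; dual
t=4 i6,i7:sub+bne ; dual
t=5 i8:xor ; tail

ISSUED = 6,7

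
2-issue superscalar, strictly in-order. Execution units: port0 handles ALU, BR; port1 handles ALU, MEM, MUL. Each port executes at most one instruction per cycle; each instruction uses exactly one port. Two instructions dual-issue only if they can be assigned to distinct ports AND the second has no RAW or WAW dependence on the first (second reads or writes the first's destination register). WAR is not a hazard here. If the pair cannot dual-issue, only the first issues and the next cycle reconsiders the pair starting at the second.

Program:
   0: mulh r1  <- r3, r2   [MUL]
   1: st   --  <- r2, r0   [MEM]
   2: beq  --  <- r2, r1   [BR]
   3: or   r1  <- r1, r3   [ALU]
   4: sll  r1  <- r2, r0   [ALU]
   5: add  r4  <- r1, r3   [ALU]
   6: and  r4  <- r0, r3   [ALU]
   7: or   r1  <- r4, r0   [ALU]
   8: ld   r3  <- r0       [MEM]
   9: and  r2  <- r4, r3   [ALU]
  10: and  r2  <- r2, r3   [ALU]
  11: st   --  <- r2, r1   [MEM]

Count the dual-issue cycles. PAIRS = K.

PAIRS = 2

[0] i0  mulh  -- no-port MUL/MEM
[1] i1&i2  st;beq  -- dual
[2] i3  or  -- WAW r1
[3] i4  sll  -- RAW r1
[4] i5  add  -- WAW r4
[5] i6  and  -- RAW r4
[6] i7&i8  or;ld  -- dual
[7] i9  and  -- RAW+WAW r2
[8] i10  and  -- RAW r2
[9] i11  st  -- tail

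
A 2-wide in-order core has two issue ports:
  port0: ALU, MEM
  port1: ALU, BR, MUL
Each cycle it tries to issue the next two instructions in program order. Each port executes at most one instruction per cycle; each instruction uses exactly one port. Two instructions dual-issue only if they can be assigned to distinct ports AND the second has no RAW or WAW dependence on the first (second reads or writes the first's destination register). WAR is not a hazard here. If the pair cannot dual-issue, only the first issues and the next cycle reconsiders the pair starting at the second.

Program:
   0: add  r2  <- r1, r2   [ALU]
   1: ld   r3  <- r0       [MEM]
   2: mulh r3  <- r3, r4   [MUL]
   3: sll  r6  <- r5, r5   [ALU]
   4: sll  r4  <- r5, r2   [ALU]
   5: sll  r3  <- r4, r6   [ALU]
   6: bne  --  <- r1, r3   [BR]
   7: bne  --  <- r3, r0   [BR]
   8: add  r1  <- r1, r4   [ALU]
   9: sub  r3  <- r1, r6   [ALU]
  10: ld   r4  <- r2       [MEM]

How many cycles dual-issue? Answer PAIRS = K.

PAIRS = 4

t=0 i0,i1:add.ALU ld.MEM ; dual
t=1 i2,i3:mulh.MUL sll.ALU ; dual
t=2 i4:sll.ALU ; RAW r4
t=3 i5:sll.ALU ; RAW r3
t=4 i6:bne.BR ; no-port BR/BR
t=5 i7,i8:bne.BR add.ALU ; dual
t=6 i9,i10:sub.ALU ld.MEM ; dual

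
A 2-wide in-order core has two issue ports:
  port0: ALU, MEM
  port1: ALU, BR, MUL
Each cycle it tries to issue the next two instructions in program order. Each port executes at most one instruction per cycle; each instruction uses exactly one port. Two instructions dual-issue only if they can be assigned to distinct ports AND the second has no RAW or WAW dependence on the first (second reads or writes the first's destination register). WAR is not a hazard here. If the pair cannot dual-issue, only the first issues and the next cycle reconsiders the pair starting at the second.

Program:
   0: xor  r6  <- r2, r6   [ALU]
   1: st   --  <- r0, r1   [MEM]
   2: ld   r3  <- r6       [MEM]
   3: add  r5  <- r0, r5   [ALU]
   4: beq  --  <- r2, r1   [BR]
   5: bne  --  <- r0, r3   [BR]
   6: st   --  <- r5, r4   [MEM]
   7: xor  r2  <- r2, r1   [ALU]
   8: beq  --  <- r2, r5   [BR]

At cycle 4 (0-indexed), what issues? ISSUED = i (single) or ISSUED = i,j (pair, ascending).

c0: i0/i1 xor.ALU st.MEM  2-wide
c1: i2/i3 ld.MEM add.ALU  2-wide
c2: i4 beq.BR  no-port BR/BR
c3: i5/i6 bne.BR st.MEM  2-wide
c4: i7 xor.ALU  RAW r2
c5: i8 beq.BR  tail

ISSUED = 7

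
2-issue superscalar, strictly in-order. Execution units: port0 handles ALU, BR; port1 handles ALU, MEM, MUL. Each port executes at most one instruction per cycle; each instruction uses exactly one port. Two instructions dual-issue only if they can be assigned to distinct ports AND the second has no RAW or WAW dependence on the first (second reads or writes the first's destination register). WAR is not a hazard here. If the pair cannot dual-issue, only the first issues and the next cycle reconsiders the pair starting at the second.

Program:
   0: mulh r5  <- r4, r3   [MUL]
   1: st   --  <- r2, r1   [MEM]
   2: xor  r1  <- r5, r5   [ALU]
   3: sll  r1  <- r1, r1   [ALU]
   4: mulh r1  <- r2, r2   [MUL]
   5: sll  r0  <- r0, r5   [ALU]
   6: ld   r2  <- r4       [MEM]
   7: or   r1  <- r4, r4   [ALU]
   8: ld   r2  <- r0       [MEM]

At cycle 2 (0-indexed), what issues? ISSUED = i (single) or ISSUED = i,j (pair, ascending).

ISSUED = 3

0. mulh @i0  | no-port MUL/MEM
1. st+xor @i1,i2  | 2-wide
2. sll @i3  | WAW r1
3. mulh+sll @i4,i5  | 2-wide
4. ld+or @i6,i7  | 2-wide
5. ld @i8  | tail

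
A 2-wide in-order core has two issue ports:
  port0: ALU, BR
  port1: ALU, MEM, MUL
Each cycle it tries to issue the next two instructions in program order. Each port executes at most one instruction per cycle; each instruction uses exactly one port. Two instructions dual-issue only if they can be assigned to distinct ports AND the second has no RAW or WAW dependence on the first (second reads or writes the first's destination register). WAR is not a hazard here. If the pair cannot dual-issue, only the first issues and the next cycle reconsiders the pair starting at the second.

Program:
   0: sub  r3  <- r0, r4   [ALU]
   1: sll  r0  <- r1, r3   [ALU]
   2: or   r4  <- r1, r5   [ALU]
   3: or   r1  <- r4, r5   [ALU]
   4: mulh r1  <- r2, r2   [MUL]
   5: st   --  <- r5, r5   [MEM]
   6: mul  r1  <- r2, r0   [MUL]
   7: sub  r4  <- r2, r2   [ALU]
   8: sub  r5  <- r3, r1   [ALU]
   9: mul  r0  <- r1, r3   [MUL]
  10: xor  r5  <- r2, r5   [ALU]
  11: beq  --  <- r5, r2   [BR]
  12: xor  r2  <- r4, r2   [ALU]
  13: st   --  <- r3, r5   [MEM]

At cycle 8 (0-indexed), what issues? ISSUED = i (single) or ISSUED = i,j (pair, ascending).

ISSUED = 11,12

0. sub.ALU @i0  | RAW r3
1. sll.ALU/or.ALU @i1&i2  | 2-wide
2. or.ALU @i3  | WAW r1
3. mulh.MUL @i4  | no-port MUL/MEM
4. st.MEM @i5  | no-port MEM/MUL
5. mul.MUL/sub.ALU @i6&i7  | 2-wide
6. sub.ALU/mul.MUL @i8&i9  | 2-wide
7. xor.ALU @i10  | RAW r5
8. beq.BR/xor.ALU @i11&i12  | 2-wide
9. st.MEM @i13  | tail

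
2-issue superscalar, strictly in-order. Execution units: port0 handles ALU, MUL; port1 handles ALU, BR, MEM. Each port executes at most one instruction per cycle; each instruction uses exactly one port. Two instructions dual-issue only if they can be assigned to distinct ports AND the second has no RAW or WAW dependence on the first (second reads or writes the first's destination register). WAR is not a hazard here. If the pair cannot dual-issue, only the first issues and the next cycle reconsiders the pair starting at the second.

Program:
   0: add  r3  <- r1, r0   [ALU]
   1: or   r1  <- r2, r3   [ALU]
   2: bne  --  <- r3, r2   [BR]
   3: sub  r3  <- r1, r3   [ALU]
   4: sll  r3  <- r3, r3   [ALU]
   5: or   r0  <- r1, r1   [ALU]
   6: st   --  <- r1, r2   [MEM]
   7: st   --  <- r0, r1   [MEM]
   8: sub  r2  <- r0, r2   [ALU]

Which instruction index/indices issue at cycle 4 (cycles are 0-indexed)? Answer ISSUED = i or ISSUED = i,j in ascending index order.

#0 head=0: add.ALU i0 RAW r3
#1 head=1: or.ALU;bne.BR i1,i2 2-wide
#2 head=3: sub.ALU i3 RAW+WAW r3
#3 head=4: sll.ALU;or.ALU i4,i5 2-wide
#4 head=6: st.MEM i6 no-port MEM/MEM
#5 head=7: st.MEM;sub.ALU i7,i8 2-wide

ISSUED = 6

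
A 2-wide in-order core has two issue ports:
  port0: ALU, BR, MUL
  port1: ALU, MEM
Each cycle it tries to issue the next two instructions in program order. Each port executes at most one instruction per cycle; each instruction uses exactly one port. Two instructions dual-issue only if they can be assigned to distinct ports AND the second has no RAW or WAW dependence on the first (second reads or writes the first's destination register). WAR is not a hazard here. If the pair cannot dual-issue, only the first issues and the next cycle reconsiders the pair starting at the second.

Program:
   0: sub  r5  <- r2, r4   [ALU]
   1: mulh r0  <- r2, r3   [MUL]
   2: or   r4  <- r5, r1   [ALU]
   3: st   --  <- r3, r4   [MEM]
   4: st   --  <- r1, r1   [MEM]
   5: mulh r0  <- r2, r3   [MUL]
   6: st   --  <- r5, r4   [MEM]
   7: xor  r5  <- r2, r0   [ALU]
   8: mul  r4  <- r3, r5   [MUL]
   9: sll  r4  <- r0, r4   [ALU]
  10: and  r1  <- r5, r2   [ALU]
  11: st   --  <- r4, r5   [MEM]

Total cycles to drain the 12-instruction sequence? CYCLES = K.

#0 head=0: sub.ALU/mulh.MUL i0/i1 pair
#1 head=2: or.ALU i2 RAW r4
#2 head=3: st.MEM i3 no-port MEM/MEM
#3 head=4: st.MEM/mulh.MUL i4/i5 pair
#4 head=6: st.MEM/xor.ALU i6/i7 pair
#5 head=8: mul.MUL i8 RAW+WAW r4
#6 head=9: sll.ALU/and.ALU i9/i10 pair
#7 head=11: st.MEM i11 tail

CYCLES = 8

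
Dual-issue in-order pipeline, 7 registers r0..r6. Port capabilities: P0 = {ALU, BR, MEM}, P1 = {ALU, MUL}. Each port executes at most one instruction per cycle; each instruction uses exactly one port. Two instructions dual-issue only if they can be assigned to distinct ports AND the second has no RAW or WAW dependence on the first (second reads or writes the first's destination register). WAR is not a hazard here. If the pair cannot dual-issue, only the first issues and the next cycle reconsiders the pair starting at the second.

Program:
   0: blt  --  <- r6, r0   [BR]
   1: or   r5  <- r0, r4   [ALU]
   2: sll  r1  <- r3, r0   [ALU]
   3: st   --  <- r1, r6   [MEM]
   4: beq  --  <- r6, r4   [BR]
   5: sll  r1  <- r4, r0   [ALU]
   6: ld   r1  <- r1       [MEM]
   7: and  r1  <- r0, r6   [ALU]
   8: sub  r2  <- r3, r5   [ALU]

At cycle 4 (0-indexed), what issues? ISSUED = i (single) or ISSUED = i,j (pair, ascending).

ISSUED = 6

[0] i0&i1  blt/or  -- pair
[1] i2  sll  -- RAW r1
[2] i3  st  -- no-port MEM/BR
[3] i4&i5  beq/sll  -- pair
[4] i6  ld  -- WAW r1
[5] i7&i8  and/sub  -- pair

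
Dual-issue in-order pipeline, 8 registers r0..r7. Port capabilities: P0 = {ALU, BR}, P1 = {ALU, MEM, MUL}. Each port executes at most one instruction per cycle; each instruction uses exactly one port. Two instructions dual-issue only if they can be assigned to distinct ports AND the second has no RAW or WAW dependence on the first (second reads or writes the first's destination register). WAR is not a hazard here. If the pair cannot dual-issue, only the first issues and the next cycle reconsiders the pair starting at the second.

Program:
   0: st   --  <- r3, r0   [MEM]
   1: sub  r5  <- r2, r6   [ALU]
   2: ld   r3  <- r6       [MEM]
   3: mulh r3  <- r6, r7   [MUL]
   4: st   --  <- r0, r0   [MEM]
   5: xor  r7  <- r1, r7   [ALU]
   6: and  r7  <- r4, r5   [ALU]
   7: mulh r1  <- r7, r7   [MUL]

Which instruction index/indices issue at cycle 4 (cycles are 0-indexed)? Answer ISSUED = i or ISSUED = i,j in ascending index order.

ISSUED = 6

0. st;sub @i0/i1  | pair
1. ld @i2  | no-port MEM/MUL
2. mulh @i3  | no-port MUL/MEM
3. st;xor @i4/i5  | pair
4. and @i6  | RAW r7
5. mulh @i7  | tail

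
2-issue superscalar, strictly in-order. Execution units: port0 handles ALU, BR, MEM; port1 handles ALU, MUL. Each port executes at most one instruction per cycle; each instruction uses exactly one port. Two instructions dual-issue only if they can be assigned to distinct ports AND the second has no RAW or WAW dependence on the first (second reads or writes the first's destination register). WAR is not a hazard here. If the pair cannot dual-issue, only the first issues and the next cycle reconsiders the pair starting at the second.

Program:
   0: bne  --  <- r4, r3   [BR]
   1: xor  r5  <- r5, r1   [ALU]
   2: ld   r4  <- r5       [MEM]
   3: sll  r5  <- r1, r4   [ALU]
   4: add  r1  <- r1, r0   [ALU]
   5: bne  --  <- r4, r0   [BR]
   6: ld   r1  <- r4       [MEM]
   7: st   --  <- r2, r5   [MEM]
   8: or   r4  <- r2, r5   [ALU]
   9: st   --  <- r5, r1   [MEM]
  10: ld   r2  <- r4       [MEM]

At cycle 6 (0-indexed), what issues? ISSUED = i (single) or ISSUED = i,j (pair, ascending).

ISSUED = 9

c0: i0&i1 bne.BR;xor.ALU  2-wide
c1: i2 ld.MEM  RAW r4
c2: i3&i4 sll.ALU;add.ALU  2-wide
c3: i5 bne.BR  no-port BR/MEM
c4: i6 ld.MEM  no-port MEM/MEM
c5: i7&i8 st.MEM;or.ALU  2-wide
c6: i9 st.MEM  no-port MEM/MEM
c7: i10 ld.MEM  tail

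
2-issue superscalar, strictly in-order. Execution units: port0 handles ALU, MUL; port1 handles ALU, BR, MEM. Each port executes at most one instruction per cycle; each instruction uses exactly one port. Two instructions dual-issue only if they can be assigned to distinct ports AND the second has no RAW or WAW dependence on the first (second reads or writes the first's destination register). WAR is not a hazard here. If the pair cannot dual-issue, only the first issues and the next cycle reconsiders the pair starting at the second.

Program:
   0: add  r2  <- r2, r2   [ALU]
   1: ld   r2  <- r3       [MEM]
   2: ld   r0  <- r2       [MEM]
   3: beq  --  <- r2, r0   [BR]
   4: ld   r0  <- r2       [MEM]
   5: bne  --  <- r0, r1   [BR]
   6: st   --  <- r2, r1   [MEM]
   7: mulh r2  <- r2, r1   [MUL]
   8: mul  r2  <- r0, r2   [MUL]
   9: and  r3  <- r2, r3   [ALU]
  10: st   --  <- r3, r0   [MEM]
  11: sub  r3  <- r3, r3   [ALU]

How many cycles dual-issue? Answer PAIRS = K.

#0 head=0: add.ALU i0 WAW r2
#1 head=1: ld.MEM i1 no-port MEM/MEM
#2 head=2: ld.MEM i2 no-port MEM/BR
#3 head=3: beq.BR i3 no-port BR/MEM
#4 head=4: ld.MEM i4 no-port MEM/BR
#5 head=5: bne.BR i5 no-port BR/MEM
#6 head=6: st.MEM mulh.MUL i6,i7 2-wide
#7 head=8: mul.MUL i8 RAW r2
#8 head=9: and.ALU i9 RAW r3
#9 head=10: st.MEM sub.ALU i10,i11 2-wide

PAIRS = 2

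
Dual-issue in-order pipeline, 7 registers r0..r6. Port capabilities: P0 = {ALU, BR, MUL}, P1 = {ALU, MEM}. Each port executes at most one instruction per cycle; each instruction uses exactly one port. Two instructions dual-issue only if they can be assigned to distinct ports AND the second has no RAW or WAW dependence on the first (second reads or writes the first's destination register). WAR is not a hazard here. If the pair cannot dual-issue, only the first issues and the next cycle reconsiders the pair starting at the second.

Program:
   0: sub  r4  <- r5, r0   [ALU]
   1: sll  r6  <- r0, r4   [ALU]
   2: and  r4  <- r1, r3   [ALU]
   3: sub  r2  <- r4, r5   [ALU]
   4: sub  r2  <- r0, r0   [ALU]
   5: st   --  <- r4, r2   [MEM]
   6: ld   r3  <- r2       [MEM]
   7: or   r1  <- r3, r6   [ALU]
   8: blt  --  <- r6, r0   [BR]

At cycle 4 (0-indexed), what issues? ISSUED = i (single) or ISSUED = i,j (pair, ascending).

t=0 i0:sub.ALU ; RAW r4
t=1 i1+i2:sll.ALU+and.ALU ; dual
t=2 i3:sub.ALU ; WAW r2
t=3 i4:sub.ALU ; RAW r2
t=4 i5:st.MEM ; no-port MEM/MEM
t=5 i6:ld.MEM ; RAW r3
t=6 i7+i8:or.ALU+blt.BR ; dual

ISSUED = 5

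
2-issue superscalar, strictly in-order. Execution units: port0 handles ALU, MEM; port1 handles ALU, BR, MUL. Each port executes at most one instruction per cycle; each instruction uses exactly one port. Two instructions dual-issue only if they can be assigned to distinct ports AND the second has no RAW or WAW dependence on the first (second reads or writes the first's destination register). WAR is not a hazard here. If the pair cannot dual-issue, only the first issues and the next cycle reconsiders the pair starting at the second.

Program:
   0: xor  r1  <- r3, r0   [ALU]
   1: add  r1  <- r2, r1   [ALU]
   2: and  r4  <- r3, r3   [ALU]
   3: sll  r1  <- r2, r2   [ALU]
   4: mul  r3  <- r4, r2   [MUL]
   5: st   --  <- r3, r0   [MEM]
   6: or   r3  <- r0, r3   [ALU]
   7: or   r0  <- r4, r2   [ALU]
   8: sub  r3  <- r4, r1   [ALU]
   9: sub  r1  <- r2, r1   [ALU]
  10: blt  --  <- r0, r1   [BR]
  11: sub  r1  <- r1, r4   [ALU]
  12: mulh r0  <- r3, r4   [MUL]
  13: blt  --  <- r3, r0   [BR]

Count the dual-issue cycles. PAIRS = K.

PAIRS = 5

[0] i0  xor.ALU  -- RAW+WAW r1
[1] i1/i2  add.ALU/and.ALU  -- dual
[2] i3/i4  sll.ALU/mul.MUL  -- dual
[3] i5/i6  st.MEM/or.ALU  -- dual
[4] i7/i8  or.ALU/sub.ALU  -- dual
[5] i9  sub.ALU  -- RAW r1
[6] i10/i11  blt.BR/sub.ALU  -- dual
[7] i12  mulh.MUL  -- no-port MUL/BR
[8] i13  blt.BR  -- tail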